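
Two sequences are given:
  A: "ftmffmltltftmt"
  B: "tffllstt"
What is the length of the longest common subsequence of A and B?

7

Backtracking the LCS table gives one alignment: t (A2,B1) → f (A4,B2) → f (A5,B3) → l (A7,B4) → l (A9,B5) → t (A12,B7) → t (A14,B8).
So the longest common subsequence has length 7.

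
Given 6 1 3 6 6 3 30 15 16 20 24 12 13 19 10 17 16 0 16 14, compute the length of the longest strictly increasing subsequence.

Scanning left to right, the best length ending at each element is: 6→1, 1→1, 3→2, 6→3, 6→3, 3→2, 30→4, 15→4, 16→5, 20→6, 24→7, 12→4, 13→5, 19→6, 10→4, 17→6, 16→6, 0→1, 16→6, 14→6.
So the longest increasing subsequence has length 7, e.g. 1, 3, 6, 15, 16, 20, 24.

7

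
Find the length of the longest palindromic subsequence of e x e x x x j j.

Using dp[i][j] = 2 + dp[i+1][j−1] if the ends match, else max(dp[i+1][j], dp[i][j−1]):
dp[1][8] = 4. A witness is xxxx at positions 2,4,5,6.

4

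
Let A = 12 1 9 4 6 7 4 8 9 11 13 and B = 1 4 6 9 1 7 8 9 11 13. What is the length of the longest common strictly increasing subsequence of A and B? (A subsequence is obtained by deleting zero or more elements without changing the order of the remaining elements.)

For each value that appears in both, track the longest common increasing run ending there.
The best achievable length is 8; one witness is 1, 4, 6, 7, 8, 9, 11, 13 (A-positions 2,4,5,6,8,9,10,11, B-positions 1,2,3,6,7,8,9,10).

8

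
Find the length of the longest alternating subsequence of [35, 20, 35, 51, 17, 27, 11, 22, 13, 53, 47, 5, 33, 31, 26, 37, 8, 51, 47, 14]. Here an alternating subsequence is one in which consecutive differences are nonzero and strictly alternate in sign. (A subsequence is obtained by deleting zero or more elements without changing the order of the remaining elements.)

16

Track the best alternating length ending on an up-step vs a down-step at each position: up/down = 1/1, 1/2, 3/1, 3/1, 1/4, 5/4, 1/6, 7/6, 7/8, 9/1, 9/10, 1/10, 11/10, 11/12, 11/12, 13/10, 11/14, 15/10, 15/16, 15/16.
The maximum over both is 16; one such subsequence is 35, 20, 35, 17, 27, 11, 22, 13, 53, 5, 33, 31, 37, 8, 51, 47.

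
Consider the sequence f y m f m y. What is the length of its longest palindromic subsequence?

5

One longest palindromic subsequence is ymfmy (positions 2,3,4,5,6); it reads the same forward and backward, and the interval DP gives dp[1][6] = 5.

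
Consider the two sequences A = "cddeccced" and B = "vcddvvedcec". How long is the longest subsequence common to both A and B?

Backtracking the LCS table gives one alignment: c (A1,B2) → d (A2,B3) → d (A3,B4) → e (A4,B7) → c (A5,B9) → c (A7,B11).
So the longest common subsequence has length 6.

6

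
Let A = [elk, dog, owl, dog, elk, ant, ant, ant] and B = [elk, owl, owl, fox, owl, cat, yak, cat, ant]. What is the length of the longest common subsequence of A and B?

A longest common subsequence is elk, owl, ant (length 3); the LCS DP confirms no longer common subsequence exists.

3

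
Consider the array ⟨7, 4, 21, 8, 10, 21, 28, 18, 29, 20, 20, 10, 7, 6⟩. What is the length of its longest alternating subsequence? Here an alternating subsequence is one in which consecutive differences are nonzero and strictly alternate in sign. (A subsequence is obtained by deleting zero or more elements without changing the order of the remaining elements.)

A longest alternating subsequence is 7, 4, 21, 8, 21, 18, 29, 20 (positions 1,2,3,4,6,8,9,10); its 7 consecutive differences strictly alternate in sign, and length 8 is optimal.

8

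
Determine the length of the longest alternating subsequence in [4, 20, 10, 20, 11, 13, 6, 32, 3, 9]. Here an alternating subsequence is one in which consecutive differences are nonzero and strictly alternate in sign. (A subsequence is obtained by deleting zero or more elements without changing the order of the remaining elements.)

Track the best alternating length ending on an up-step vs a down-step at each position: up/down = 1/1, 2/1, 2/3, 4/1, 4/5, 6/5, 2/7, 8/1, 1/9, 10/9.
The maximum over both is 10; one such subsequence is 4, 20, 10, 20, 11, 13, 6, 32, 3, 9.

10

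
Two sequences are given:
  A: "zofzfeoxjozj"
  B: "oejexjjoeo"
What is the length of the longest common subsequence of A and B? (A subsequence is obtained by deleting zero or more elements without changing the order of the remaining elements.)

5

Backtracking the LCS table gives one alignment: o (A2,B1) → e (A6,B4) → x (A8,B5) → j (A9,B7) → o (A10,B10).
So the longest common subsequence has length 5.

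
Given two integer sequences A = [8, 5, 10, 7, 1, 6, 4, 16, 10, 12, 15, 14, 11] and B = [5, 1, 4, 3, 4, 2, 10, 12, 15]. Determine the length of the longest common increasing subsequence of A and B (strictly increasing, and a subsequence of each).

A longest common strictly increasing subsequence is 1, 4, 10, 12, 15 (length 5); it appears in order in both A and B, and no longer such subsequence exists.

5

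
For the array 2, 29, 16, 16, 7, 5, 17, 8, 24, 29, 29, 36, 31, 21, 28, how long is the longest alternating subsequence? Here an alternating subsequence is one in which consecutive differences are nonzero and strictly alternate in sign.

8

A longest alternating subsequence is 2, 29, 16, 17, 8, 24, 21, 28 (positions 1,2,3,7,8,9,14,15); its 7 consecutive differences strictly alternate in sign, and length 8 is optimal.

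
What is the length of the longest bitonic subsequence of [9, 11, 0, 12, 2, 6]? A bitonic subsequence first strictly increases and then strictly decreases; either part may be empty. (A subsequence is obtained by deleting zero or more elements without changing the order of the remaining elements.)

Let inc[i] be the LIS ending at i and dec[i] the longest strictly decreasing subsequence starting at i. inc = [1, 2, 1, 3, 2, 3], dec = [2, 2, 1, 2, 1, 1].
max_i inc[i]+dec[i]−1 = 4, with one witness 9, 11, 12, 6.

4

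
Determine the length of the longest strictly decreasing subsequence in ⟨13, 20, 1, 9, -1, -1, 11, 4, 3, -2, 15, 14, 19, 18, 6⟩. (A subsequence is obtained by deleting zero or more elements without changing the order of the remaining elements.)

5

One longest decreasing subsequence is 13, 9, 4, 3, -2 (positions 1,4,8,9,10), of length 5; no longer one exists.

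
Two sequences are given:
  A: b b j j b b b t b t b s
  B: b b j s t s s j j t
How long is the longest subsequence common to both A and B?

A longest common subsequence is bbjjt (length 5); the LCS DP confirms no longer common subsequence exists.

5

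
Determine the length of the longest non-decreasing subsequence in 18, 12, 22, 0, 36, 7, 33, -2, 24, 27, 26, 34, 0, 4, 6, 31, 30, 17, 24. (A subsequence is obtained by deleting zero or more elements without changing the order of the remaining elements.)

6

Let dp[i] be the longest non-decreasing subsequence ending at position i. Then dp = [1, 1, 2, 1, 3, 2, 3, 1, 3, 4, 4, 5, 2, 3, 4, 5, 5, 5, 6].
The maximum is 6; one witness is 0, 0, 4, 6, 17, 24 at positions 4,13,14,15,18,19.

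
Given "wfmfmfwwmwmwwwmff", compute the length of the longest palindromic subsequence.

One longest palindromic subsequence is ffmwwwmwwwmff (positions 2,4,5,7,8,10,11,12,13,14,15,16,17); it reads the same forward and backward, and the interval DP gives dp[1][17] = 13.

13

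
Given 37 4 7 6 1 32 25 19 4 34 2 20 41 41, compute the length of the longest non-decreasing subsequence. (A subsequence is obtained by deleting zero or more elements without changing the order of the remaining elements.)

One longest non-decreasing subsequence is 4, 7, 32, 34, 41, 41 (positions 2,3,6,10,13,14), of length 6; no longer one exists.

6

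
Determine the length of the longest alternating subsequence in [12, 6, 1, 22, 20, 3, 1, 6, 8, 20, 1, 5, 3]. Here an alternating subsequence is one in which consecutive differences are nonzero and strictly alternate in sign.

A longest alternating subsequence is 12, 6, 22, 3, 6, 1, 5, 3 (positions 1,2,4,6,8,11,12,13); its 7 consecutive differences strictly alternate in sign, and length 8 is optimal.

8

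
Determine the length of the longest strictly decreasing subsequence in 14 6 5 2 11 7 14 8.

Let dp[i] be the longest decreasing subsequence ending at position i. Then dp = [1, 2, 3, 4, 2, 3, 1, 3].
The maximum is 4; one witness is 14, 6, 5, 2 at positions 1,2,3,4.

4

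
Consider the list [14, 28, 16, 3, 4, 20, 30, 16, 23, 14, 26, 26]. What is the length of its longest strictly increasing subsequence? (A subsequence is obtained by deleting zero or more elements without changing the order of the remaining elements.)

5

Let dp[i] be the longest increasing subsequence ending at position i. Then dp = [1, 2, 2, 1, 2, 3, 4, 3, 4, 3, 5, 5].
The maximum is 5; one witness is 14, 16, 20, 23, 26 at positions 1,3,6,9,11.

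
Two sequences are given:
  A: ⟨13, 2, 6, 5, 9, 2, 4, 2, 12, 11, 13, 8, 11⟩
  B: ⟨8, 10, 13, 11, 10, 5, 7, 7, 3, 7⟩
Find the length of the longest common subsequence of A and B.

A longest common subsequence is 13, 5 (length 2); the LCS DP confirms no longer common subsequence exists.

2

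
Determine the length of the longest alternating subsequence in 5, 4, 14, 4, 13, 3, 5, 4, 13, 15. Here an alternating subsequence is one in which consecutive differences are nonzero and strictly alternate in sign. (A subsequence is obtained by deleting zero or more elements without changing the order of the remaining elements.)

Track the best alternating length ending on an up-step vs a down-step at each position: up/down = 1/1, 1/2, 3/1, 1/4, 5/4, 1/6, 7/6, 7/8, 9/4, 9/1.
The maximum over both is 9; one such subsequence is 5, 4, 14, 4, 13, 3, 5, 4, 13.

9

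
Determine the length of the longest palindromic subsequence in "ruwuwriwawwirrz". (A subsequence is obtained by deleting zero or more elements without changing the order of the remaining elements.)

9

Using dp[i][j] = 2 + dp[i+1][j−1] if the ends match, else max(dp[i+1][j], dp[i][j−1]):
dp[1][15] = 9. A witness is rriwwwirr at positions 1,6,7,8,10,11,12,13,14.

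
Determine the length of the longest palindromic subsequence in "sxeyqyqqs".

One longest palindromic subsequence is sqqqs (positions 1,5,7,8,9); it reads the same forward and backward, and the interval DP gives dp[1][9] = 5.

5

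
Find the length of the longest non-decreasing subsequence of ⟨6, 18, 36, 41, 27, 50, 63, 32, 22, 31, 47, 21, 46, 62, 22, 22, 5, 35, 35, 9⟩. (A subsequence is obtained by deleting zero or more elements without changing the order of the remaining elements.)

Scanning left to right, the best length ending at each element is: 6→1, 18→2, 36→3, 41→4, 27→3, 50→5, 63→6, 32→4, 22→3, 31→4, 47→5, 21→3, 46→5, 62→6, 22→4, 22→5, 5→1, 35→6, 35→7, 9→2.
So the longest non-decreasing subsequence has length 7, e.g. 6, 18, 22, 22, 22, 35, 35.

7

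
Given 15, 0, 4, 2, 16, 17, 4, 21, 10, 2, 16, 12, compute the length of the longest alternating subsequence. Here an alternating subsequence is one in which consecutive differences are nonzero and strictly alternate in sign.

10

Track the best alternating length ending on an up-step vs a down-step at each position: up/down = 1/1, 1/2, 3/2, 3/4, 5/1, 5/1, 5/6, 7/1, 7/8, 3/8, 9/8, 9/10.
The maximum over both is 10; one such subsequence is 15, 0, 4, 2, 16, 4, 21, 10, 16, 12.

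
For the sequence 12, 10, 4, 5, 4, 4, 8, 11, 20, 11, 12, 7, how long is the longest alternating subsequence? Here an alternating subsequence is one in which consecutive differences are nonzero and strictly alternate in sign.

A longest alternating subsequence is 12, 4, 5, 4, 20, 11, 12, 7 (positions 1,3,4,5,9,10,11,12); its 7 consecutive differences strictly alternate in sign, and length 8 is optimal.

8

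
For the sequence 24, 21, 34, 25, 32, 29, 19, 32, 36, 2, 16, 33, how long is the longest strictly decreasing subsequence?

5

Let dp[i] be the longest decreasing subsequence ending at position i. Then dp = [1, 2, 1, 2, 2, 3, 4, 2, 1, 5, 5, 2].
The maximum is 5; one witness is 34, 32, 29, 19, 2 at positions 3,5,6,7,10.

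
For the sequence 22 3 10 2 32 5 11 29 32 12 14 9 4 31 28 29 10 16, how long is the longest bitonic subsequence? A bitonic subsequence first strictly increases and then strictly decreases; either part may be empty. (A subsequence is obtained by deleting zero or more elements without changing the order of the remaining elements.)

8

Let inc[i] be the LIS ending at i and dec[i] the longest strictly decreasing subsequence starting at i. inc = [1, 1, 2, 1, 3, 2, 3, 4, 5, 4, 5, 3, 2, 6, 6, 7, 4, 6], dec = [4, 2, 3, 1, 5, 2, 3, 4, 4, 3, 3, 2, 1, 3, 2, 2, 1, 1].
max_i inc[i]+dec[i]−1 = 8, with one witness 3, 10, 11, 29, 32, 31, 29, 16.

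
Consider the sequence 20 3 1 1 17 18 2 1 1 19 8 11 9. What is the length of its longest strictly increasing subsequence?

4

Scanning left to right, the best length ending at each element is: 20→1, 3→1, 1→1, 1→1, 17→2, 18→3, 2→2, 1→1, 1→1, 19→4, 8→3, 11→4, 9→4.
So the longest increasing subsequence has length 4, e.g. 3, 17, 18, 19.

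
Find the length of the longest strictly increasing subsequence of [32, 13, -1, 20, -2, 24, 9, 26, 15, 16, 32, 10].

One longest increasing subsequence is 13, 20, 24, 26, 32 (positions 2,4,6,8,11), of length 5; no longer one exists.

5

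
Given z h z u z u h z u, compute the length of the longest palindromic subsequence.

Using dp[i][j] = 2 + dp[i+1][j−1] if the ends match, else max(dp[i+1][j], dp[i][j−1]):
dp[1][9] = 7. A witness is zhuzuhz at positions 1,2,4,5,6,7,8.

7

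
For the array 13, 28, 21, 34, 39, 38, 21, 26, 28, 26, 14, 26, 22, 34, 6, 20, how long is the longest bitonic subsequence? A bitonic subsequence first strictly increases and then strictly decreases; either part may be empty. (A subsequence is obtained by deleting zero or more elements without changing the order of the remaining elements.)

Let inc[i] be the LIS ending at i and dec[i] the longest strictly decreasing subsequence starting at i. inc = [1, 2, 2, 3, 4, 4, 2, 3, 4, 3, 2, 3, 3, 5, 1, 3], dec = [2, 4, 3, 5, 6, 5, 3, 3, 4, 3, 2, 3, 2, 2, 1, 1].
max_i inc[i]+dec[i]−1 = 9, with one witness 13, 28, 34, 39, 38, 28, 26, 22, 20.

9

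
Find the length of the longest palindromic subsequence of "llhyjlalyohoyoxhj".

One longest palindromic subsequence is jhoyohj (positions 5,11,12,13,14,16,17); it reads the same forward and backward, and the interval DP gives dp[1][17] = 7.

7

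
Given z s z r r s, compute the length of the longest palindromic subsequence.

4

One longest palindromic subsequence is srrs (positions 2,4,5,6); it reads the same forward and backward, and the interval DP gives dp[1][6] = 4.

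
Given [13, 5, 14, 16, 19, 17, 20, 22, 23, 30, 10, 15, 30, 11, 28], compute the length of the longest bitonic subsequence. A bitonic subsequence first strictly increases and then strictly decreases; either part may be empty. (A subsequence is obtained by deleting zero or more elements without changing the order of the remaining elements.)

One longest bitonic subsequence is 13, 14, 16, 19, 20, 22, 23, 30, 15, 11 (positions 1,3,4,5,7,8,9,10,12,14): it rises to 30 then falls. Length 10 is optimal.

10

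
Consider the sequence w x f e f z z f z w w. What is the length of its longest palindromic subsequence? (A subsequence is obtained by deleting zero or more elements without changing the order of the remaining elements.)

6

One longest palindromic subsequence is wfzzfw (positions 1,5,6,7,8,11); it reads the same forward and backward, and the interval DP gives dp[1][11] = 6.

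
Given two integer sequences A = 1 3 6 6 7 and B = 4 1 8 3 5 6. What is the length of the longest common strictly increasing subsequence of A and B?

3

A longest common strictly increasing subsequence is 1, 3, 6 (length 3); it appears in order in both A and B, and no longer such subsequence exists.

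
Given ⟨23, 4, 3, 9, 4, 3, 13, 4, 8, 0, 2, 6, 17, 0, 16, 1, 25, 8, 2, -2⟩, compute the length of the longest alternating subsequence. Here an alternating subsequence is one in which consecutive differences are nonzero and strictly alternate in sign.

Track the best alternating length ending on an up-step vs a down-step at each position: up/down = 1/1, 1/2, 1/2, 3/2, 3/4, 1/4, 5/2, 5/6, 7/6, 1/8, 9/8, 9/8, 9/2, 1/10, 11/10, 11/12, 13/1, 13/14, 13/14, 1/14.
The maximum over both is 14; one such subsequence is 23, 4, 9, 4, 13, 4, 8, 0, 2, 0, 16, 1, 25, 8.

14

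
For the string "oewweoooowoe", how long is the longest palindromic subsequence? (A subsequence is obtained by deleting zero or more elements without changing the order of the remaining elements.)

8

Using dp[i][j] = 2 + dp[i+1][j−1] if the ends match, else max(dp[i+1][j], dp[i][j−1]):
dp[1][12] = 8. A witness is ewoooowe at positions 2,4,6,7,8,9,10,12.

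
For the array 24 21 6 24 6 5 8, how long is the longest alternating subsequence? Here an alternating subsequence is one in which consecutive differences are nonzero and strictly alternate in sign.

5

Track the best alternating length ending on an up-step vs a down-step at each position: up/down = 1/1, 1/2, 1/2, 3/1, 1/4, 1/4, 5/4.
The maximum over both is 5; one such subsequence is 24, 21, 24, 6, 8.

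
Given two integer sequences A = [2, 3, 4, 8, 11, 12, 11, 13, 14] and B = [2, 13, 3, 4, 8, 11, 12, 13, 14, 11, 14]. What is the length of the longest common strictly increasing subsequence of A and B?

8

A longest common strictly increasing subsequence is 2, 3, 4, 8, 11, 12, 13, 14 (length 8); it appears in order in both A and B, and no longer such subsequence exists.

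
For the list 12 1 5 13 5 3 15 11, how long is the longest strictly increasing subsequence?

4

One longest increasing subsequence is 1, 5, 13, 15 (positions 2,3,4,7), of length 4; no longer one exists.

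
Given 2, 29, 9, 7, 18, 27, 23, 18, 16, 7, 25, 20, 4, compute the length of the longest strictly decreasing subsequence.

7

Scanning left to right, the best length ending at each element is: 2→1, 29→1, 9→2, 7→3, 18→2, 27→2, 23→3, 18→4, 16→5, 7→6, 25→3, 20→4, 4→7.
So the longest decreasing subsequence has length 7, e.g. 29, 27, 23, 18, 16, 7, 4.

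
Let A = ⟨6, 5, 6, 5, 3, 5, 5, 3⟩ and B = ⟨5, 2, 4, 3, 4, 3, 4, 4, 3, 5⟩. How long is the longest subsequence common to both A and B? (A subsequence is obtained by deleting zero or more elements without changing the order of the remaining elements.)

3

Backtracking the LCS table gives one alignment: 5 (A2,B1) → 3 (A5,B9) → 5 (A7,B10).
So the longest common subsequence has length 3.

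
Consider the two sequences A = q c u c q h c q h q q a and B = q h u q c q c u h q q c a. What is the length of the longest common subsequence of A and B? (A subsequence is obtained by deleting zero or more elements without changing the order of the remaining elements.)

A longest common subsequence is qucqchqqa (length 9); the LCS DP confirms no longer common subsequence exists.

9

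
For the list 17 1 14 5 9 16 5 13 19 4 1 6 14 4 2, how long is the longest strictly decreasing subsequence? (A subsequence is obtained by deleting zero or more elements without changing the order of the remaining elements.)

6

Let dp[i] be the longest decreasing subsequence ending at position i. Then dp = [1, 2, 2, 3, 3, 2, 4, 3, 1, 5, 6, 4, 3, 5, 6].
The maximum is 6; one witness is 17, 14, 9, 5, 4, 1 at positions 1,3,5,7,10,11.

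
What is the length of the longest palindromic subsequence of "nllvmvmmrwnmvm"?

7

Using dp[i][j] = 2 + dp[i+1][j−1] if the ends match, else max(dp[i+1][j], dp[i][j−1]):
dp[1][14] = 7. A witness is mvmnmvm at positions 5,6,7,11,12,13,14.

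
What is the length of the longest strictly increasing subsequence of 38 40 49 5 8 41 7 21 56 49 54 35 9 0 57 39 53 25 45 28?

Let dp[i] be the longest increasing subsequence ending at position i. Then dp = [1, 2, 3, 1, 2, 3, 2, 3, 4, 4, 5, 4, 3, 1, 6, 5, 6, 4, 6, 5].
The maximum is 6; one witness is 38, 40, 41, 49, 54, 57 at positions 1,2,6,10,11,15.

6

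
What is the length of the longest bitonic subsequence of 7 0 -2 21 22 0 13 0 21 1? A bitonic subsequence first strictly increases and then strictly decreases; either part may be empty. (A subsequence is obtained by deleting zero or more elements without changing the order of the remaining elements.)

5

One longest bitonic subsequence is 7, 21, 22, 21, 1 (positions 1,4,5,9,10): it rises to 22 then falls. Length 5 is optimal.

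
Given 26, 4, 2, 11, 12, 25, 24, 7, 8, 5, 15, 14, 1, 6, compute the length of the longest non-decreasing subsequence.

4

Let dp[i] be the longest non-decreasing subsequence ending at position i. Then dp = [1, 1, 1, 2, 3, 4, 4, 2, 3, 2, 4, 4, 1, 3].
The maximum is 4; one witness is 4, 11, 12, 25 at positions 2,4,5,6.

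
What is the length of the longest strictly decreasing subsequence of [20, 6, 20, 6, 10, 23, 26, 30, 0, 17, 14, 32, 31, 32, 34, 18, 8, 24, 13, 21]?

4

Scanning left to right, the best length ending at each element is: 20→1, 6→2, 20→1, 6→2, 10→2, 23→1, 26→1, 30→1, 0→3, 17→2, 14→3, 32→1, 31→2, 32→1, 34→1, 18→3, 8→4, 24→3, 13→4, 21→4.
So the longest decreasing subsequence has length 4, e.g. 20, 17, 14, 8.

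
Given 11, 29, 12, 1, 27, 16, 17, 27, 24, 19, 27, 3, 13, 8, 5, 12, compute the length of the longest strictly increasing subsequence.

One longest increasing subsequence is 11, 12, 16, 17, 24, 27 (positions 1,3,6,7,9,11), of length 6; no longer one exists.

6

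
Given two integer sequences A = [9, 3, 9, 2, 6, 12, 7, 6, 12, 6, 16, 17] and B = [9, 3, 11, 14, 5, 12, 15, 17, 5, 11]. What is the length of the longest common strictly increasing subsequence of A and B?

For each value that appears in both, track the longest common increasing run ending there.
The best achievable length is 3; one witness is 9, 12, 17 (A-positions 1,6,12, B-positions 1,6,8).

3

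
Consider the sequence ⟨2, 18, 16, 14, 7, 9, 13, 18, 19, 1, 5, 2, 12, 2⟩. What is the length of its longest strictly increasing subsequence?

6

Scanning left to right, the best length ending at each element is: 2→1, 18→2, 16→2, 14→2, 7→2, 9→3, 13→4, 18→5, 19→6, 1→1, 5→2, 2→2, 12→4, 2→2.
So the longest increasing subsequence has length 6, e.g. 2, 7, 9, 13, 18, 19.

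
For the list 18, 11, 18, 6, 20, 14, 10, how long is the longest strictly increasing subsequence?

Let dp[i] be the longest increasing subsequence ending at position i. Then dp = [1, 1, 2, 1, 3, 2, 2].
The maximum is 3; one witness is 11, 18, 20 at positions 2,3,5.

3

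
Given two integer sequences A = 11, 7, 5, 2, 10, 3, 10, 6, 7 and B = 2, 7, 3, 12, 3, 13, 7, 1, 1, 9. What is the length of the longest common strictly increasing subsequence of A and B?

3

A longest common strictly increasing subsequence is 2, 3, 7 (length 3); it appears in order in both A and B, and no longer such subsequence exists.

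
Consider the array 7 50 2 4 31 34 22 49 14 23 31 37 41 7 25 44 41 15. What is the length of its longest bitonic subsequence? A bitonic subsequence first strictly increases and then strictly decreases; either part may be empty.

Let inc[i] be the LIS ending at i and dec[i] the longest strictly decreasing subsequence starting at i. inc = [1, 2, 1, 2, 3, 4, 3, 5, 3, 4, 5, 6, 7, 3, 5, 8, 7, 4], dec = [2, 5, 1, 1, 4, 4, 3, 4, 2, 2, 3, 3, 3, 1, 2, 3, 2, 1].
max_i inc[i]+dec[i]−1 = 10, with one witness 2, 4, 22, 23, 31, 37, 41, 44, 41, 15.

10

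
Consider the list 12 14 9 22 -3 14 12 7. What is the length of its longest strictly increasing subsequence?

One longest increasing subsequence is 12, 14, 22 (positions 1,2,4), of length 3; no longer one exists.

3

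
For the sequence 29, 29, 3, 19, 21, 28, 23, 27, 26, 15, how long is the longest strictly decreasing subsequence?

One longest decreasing subsequence is 29, 28, 27, 26, 15 (positions 1,6,8,9,10), of length 5; no longer one exists.

5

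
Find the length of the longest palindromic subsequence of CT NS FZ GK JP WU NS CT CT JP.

5

Using dp[i][j] = 2 + dp[i+1][j−1] if the ends match, else max(dp[i+1][j], dp[i][j−1]):
dp[1][10] = 5. A witness is CT NS WU NS CT at positions 1,2,6,7,9.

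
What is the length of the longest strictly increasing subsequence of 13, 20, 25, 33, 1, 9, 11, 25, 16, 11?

Scanning left to right, the best length ending at each element is: 13→1, 20→2, 25→3, 33→4, 1→1, 9→2, 11→3, 25→4, 16→4, 11→3.
So the longest increasing subsequence has length 4, e.g. 13, 20, 25, 33.

4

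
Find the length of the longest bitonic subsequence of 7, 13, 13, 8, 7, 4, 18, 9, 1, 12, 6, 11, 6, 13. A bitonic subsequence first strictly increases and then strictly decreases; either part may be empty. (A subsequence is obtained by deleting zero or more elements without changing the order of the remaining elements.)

6

One longest bitonic subsequence is 7, 13, 8, 7, 4, 1 (positions 1,2,4,5,6,9): it rises to 13 then falls. Length 6 is optimal.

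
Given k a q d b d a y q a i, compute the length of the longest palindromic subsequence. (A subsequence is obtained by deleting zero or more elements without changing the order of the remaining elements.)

7

Using dp[i][j] = 2 + dp[i+1][j−1] if the ends match, else max(dp[i+1][j], dp[i][j−1]):
dp[1][11] = 7. A witness is aqdbdqa at positions 2,3,4,5,6,9,10.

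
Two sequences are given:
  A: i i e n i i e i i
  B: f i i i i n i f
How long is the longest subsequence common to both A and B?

5

Backtracking the LCS table gives one alignment: i (A1,B2) → i (A2,B3) → i (A5,B4) → i (A6,B5) → i (A8,B7).
So the longest common subsequence has length 5.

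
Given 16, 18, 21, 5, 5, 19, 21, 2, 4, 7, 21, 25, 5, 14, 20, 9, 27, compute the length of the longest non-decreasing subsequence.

One longest non-decreasing subsequence is 16, 18, 21, 21, 21, 25, 27 (positions 1,2,3,7,11,12,17), of length 7; no longer one exists.

7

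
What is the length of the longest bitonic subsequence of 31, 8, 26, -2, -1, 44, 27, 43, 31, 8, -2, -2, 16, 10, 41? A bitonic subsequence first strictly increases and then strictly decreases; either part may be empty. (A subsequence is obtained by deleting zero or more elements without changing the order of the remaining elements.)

Let inc[i] be the LIS ending at i and dec[i] the longest strictly decreasing subsequence starting at i. inc = [1, 1, 2, 1, 2, 3, 3, 4, 4, 3, 1, 1, 4, 4, 5], dec = [4, 3, 3, 1, 2, 5, 3, 4, 3, 2, 1, 1, 2, 1, 1].
max_i inc[i]+dec[i]−1 = 7, with one witness 8, 26, 44, 43, 31, 16, 10.

7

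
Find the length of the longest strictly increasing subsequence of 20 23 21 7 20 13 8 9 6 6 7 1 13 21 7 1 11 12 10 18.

Let dp[i] be the longest increasing subsequence ending at position i. Then dp = [1, 2, 2, 1, 2, 2, 2, 3, 1, 1, 2, 1, 4, 5, 2, 1, 4, 5, 4, 6].
The maximum is 6; one witness is 7, 8, 9, 11, 12, 18 at positions 4,7,8,17,18,20.

6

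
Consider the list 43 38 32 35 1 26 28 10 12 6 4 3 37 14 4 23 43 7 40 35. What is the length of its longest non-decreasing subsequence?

Scanning left to right, the best length ending at each element is: 43→1, 38→1, 32→1, 35→2, 1→1, 26→2, 28→3, 10→2, 12→3, 6→2, 4→2, 3→2, 37→4, 14→4, 4→3, 23→5, 43→6, 7→4, 40→6, 35→6.
So the longest non-decreasing subsequence has length 6, e.g. 1, 10, 12, 14, 23, 43.

6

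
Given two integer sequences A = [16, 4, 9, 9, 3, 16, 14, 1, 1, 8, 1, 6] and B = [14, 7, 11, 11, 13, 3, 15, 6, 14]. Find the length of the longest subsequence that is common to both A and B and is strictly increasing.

2

A longest common strictly increasing subsequence is 3, 6 (length 2); it appears in order in both A and B, and no longer such subsequence exists.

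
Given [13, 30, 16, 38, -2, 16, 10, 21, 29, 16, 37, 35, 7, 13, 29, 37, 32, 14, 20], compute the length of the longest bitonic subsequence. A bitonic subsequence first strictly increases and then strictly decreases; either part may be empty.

Let inc[i] be the LIS ending at i and dec[i] the longest strictly decreasing subsequence starting at i. inc = [1, 2, 2, 3, 1, 2, 2, 3, 4, 3, 5, 5, 2, 3, 4, 6, 5, 4, 5], dec = [3, 4, 3, 5, 1, 3, 2, 3, 3, 2, 4, 3, 1, 1, 2, 3, 2, 1, 1].
max_i inc[i]+dec[i]−1 = 8, with one witness 13, 16, 21, 29, 37, 35, 32, 20.

8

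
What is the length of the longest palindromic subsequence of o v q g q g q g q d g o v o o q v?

Using dp[i][j] = 2 + dp[i+1][j−1] if the ends match, else max(dp[i+1][j], dp[i][j−1]):
dp[1][17] = 11. A witness is vqgqgqgqgqv at positions 2,3,4,5,6,7,8,9,11,16,17.

11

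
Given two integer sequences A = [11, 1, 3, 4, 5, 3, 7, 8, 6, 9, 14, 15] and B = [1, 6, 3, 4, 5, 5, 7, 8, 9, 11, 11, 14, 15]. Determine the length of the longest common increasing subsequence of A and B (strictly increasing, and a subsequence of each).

9

For each value that appears in both, track the longest common increasing run ending there.
The best achievable length is 9; one witness is 1, 3, 4, 5, 7, 8, 9, 14, 15 (A-positions 2,3,4,5,7,8,10,11,12, B-positions 1,3,4,5,7,8,9,12,13).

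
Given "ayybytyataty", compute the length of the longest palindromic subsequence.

7

Using dp[i][j] = 2 + dp[i+1][j−1] if the ends match, else max(dp[i+1][j], dp[i][j−1]):
dp[1][12] = 7. A witness is ytataty at positions 2,6,8,9,10,11,12.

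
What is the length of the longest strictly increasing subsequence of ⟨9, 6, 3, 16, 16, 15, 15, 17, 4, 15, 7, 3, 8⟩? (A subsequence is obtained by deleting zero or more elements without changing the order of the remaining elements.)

Let dp[i] be the longest increasing subsequence ending at position i. Then dp = [1, 1, 1, 2, 2, 2, 2, 3, 2, 3, 3, 1, 4].
The maximum is 4; one witness is 3, 4, 7, 8 at positions 3,9,11,13.

4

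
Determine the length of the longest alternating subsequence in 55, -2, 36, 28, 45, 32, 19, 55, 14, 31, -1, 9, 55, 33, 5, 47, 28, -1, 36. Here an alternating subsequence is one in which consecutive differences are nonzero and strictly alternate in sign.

Track the best alternating length ending on an up-step vs a down-step at each position: up/down = 1/1, 1/2, 3/2, 3/4, 5/2, 5/6, 3/6, 7/1, 3/8, 9/8, 3/10, 11/10, 11/1, 11/12, 11/12, 13/12, 13/14, 3/14, 15/14.
The maximum over both is 15; one such subsequence is 55, -2, 36, 28, 45, 32, 55, 14, 31, -1, 55, 33, 47, 28, 36.

15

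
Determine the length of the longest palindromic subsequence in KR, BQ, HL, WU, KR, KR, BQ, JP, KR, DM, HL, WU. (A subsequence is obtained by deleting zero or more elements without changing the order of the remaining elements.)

Using dp[i][j] = 2 + dp[i+1][j−1] if the ends match, else max(dp[i+1][j], dp[i][j−1]):
dp[1][12] = 6. A witness is KR BQ KR KR BQ KR at positions 1,2,5,6,7,9.

6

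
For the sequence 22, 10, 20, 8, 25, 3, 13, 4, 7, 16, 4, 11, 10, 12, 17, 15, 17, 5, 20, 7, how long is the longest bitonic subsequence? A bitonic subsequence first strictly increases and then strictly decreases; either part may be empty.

Let inc[i] be the LIS ending at i and dec[i] the longest strictly decreasing subsequence starting at i. inc = [1, 1, 2, 1, 3, 1, 2, 2, 3, 4, 2, 4, 4, 5, 6, 6, 7, 3, 8, 4], dec = [6, 4, 5, 3, 5, 1, 4, 1, 2, 4, 1, 3, 2, 2, 3, 2, 2, 1, 2, 1].
max_i inc[i]+dec[i]−1 = 9, with one witness 3, 4, 7, 11, 12, 15, 17, 20, 7.

9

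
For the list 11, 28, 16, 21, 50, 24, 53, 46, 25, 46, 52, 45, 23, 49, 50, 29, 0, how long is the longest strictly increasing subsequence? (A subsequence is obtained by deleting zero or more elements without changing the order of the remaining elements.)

Scanning left to right, the best length ending at each element is: 11→1, 28→2, 16→2, 21→3, 50→4, 24→4, 53→5, 46→5, 25→5, 46→6, 52→7, 45→6, 23→4, 49→7, 50→8, 29→6, 0→1.
So the longest increasing subsequence has length 8, e.g. 11, 16, 21, 24, 25, 46, 49, 50.

8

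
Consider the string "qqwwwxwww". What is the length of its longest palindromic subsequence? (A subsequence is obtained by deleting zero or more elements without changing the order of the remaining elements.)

7

Using dp[i][j] = 2 + dp[i+1][j−1] if the ends match, else max(dp[i+1][j], dp[i][j−1]):
dp[1][9] = 7. A witness is wwwxwww at positions 3,4,5,6,7,8,9.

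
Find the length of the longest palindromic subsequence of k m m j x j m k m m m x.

Using dp[i][j] = 2 + dp[i+1][j−1] if the ends match, else max(dp[i+1][j], dp[i][j−1]):
dp[1][12] = 7. A witness is mmmkmmm at positions 2,3,7,8,9,10,11.

7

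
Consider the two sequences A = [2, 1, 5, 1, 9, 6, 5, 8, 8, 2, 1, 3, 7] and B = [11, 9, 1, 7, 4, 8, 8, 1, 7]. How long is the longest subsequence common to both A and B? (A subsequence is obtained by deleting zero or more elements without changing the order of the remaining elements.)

Backtracking the LCS table gives one alignment: 1 (A2,B3) → 8 (A8,B6) → 8 (A9,B7) → 1 (A11,B8) → 7 (A13,B9).
So the longest common subsequence has length 5.

5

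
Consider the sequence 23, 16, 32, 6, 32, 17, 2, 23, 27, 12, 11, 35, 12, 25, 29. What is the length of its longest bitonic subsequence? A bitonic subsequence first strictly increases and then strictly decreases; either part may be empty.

Let inc[i] be the LIS ending at i and dec[i] the longest strictly decreasing subsequence starting at i. inc = [1, 1, 2, 1, 2, 2, 1, 3, 4, 2, 2, 5, 3, 4, 5], dec = [4, 3, 4, 2, 4, 3, 1, 3, 3, 2, 1, 2, 1, 1, 1].
max_i inc[i]+dec[i]−1 = 6, with one witness 16, 17, 23, 27, 12, 11.

6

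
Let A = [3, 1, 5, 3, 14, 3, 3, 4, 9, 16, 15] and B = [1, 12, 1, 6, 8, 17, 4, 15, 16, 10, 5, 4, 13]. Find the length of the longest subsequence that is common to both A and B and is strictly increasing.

For each value that appears in both, track the longest common increasing run ending there.
The best achievable length is 3; one witness is 1, 4, 15 (A-positions 2,8,11, B-positions 1,7,8).

3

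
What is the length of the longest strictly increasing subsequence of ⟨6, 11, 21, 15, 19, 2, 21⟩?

5

Let dp[i] be the longest increasing subsequence ending at position i. Then dp = [1, 2, 3, 3, 4, 1, 5].
The maximum is 5; one witness is 6, 11, 15, 19, 21 at positions 1,2,4,5,7.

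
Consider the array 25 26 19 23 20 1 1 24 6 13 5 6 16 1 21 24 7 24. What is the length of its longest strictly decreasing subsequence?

6

Scanning left to right, the best length ending at each element is: 25→1, 26→1, 19→2, 23→2, 20→3, 1→4, 1→4, 24→2, 6→4, 13→4, 5→5, 6→5, 16→4, 1→6, 21→3, 24→2, 7→5, 24→2.
So the longest decreasing subsequence has length 6, e.g. 25, 23, 20, 6, 5, 1.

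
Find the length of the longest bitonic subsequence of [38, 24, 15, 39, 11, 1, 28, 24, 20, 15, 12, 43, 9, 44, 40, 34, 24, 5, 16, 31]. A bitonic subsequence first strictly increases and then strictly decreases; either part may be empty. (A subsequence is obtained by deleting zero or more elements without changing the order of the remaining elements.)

9

Let inc[i] be the LIS ending at i and dec[i] the longest strictly decreasing subsequence starting at i. inc = [1, 1, 1, 2, 1, 1, 2, 2, 2, 2, 2, 3, 2, 4, 3, 3, 3, 2, 3, 4], dec = [8, 6, 4, 8, 3, 1, 7, 6, 5, 4, 3, 5, 2, 5, 4, 3, 2, 1, 1, 1].
max_i inc[i]+dec[i]−1 = 9, with one witness 38, 39, 28, 24, 20, 15, 12, 9, 5.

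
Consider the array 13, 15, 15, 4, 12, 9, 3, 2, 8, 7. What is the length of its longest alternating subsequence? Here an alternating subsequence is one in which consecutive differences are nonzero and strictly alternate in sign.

A longest alternating subsequence is 13, 15, 4, 12, 3, 8, 7 (positions 1,2,4,5,7,9,10); its 6 consecutive differences strictly alternate in sign, and length 7 is optimal.

7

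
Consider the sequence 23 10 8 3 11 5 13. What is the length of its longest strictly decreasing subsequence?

4

Let dp[i] be the longest decreasing subsequence ending at position i. Then dp = [1, 2, 3, 4, 2, 4, 2].
The maximum is 4; one witness is 23, 10, 8, 3 at positions 1,2,3,4.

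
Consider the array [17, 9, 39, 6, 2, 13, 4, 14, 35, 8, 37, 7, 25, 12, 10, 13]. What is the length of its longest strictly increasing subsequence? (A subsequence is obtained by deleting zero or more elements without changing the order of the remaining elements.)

Scanning left to right, the best length ending at each element is: 17→1, 9→1, 39→2, 6→1, 2→1, 13→2, 4→2, 14→3, 35→4, 8→3, 37→5, 7→3, 25→4, 12→4, 10→4, 13→5.
So the longest increasing subsequence has length 5, e.g. 9, 13, 14, 35, 37.

5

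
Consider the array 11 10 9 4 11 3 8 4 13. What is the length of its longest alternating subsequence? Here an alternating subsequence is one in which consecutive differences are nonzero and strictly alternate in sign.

7

Track the best alternating length ending on an up-step vs a down-step at each position: up/down = 1/1, 1/2, 1/2, 1/2, 3/1, 1/4, 5/4, 5/6, 7/1.
The maximum over both is 7; one such subsequence is 11, 10, 11, 3, 8, 4, 13.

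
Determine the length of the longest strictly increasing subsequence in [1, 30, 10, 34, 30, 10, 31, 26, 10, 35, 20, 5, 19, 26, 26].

Let dp[i] be the longest increasing subsequence ending at position i. Then dp = [1, 2, 2, 3, 3, 2, 4, 3, 2, 5, 3, 2, 3, 4, 4].
The maximum is 5; one witness is 1, 10, 30, 31, 35 at positions 1,3,5,7,10.

5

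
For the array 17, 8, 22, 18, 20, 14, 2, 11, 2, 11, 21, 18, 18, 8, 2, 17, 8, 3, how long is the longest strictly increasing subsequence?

4

Let dp[i] be the longest increasing subsequence ending at position i. Then dp = [1, 1, 2, 2, 3, 2, 1, 2, 1, 2, 4, 3, 3, 2, 1, 3, 2, 2].
The maximum is 4; one witness is 17, 18, 20, 21 at positions 1,4,5,11.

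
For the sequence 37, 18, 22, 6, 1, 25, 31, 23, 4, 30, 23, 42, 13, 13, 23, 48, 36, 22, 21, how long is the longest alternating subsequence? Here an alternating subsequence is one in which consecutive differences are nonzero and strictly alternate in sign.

A longest alternating subsequence is 37, 18, 22, 6, 25, 23, 30, 23, 42, 13, 48, 36 (positions 1,2,3,4,6,8,10,11,12,13,16,17); its 11 consecutive differences strictly alternate in sign, and length 12 is optimal.

12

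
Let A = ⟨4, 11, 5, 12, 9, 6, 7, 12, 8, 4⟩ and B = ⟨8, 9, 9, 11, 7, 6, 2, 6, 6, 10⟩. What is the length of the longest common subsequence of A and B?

Backtracking the LCS table gives one alignment: 11 (A2,B4) → 6 (A6,B9).
So the longest common subsequence has length 2.

2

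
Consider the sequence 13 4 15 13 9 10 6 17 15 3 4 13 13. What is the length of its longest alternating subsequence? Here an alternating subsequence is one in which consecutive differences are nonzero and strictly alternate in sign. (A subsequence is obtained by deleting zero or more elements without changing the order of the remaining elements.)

Track the best alternating length ending on an up-step vs a down-step at each position: up/down = 1/1, 1/2, 3/1, 3/4, 3/4, 5/4, 3/6, 7/1, 7/8, 1/8, 9/8, 9/8, 9/8.
The maximum over both is 9; one such subsequence is 13, 4, 15, 9, 10, 6, 17, 3, 4.

9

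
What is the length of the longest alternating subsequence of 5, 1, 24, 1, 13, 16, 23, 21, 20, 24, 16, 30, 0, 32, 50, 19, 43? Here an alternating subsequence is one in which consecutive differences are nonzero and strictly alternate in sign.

Track the best alternating length ending on an up-step vs a down-step at each position: up/down = 1/1, 1/2, 3/1, 1/4, 5/4, 5/4, 5/4, 5/6, 5/6, 7/1, 5/8, 9/1, 1/10, 11/1, 11/1, 11/12, 13/12.
The maximum over both is 13; one such subsequence is 5, 1, 24, 1, 23, 21, 24, 16, 30, 0, 32, 19, 43.

13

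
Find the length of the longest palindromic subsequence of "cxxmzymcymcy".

7

Using dp[i][j] = 2 + dp[i+1][j−1] if the ends match, else max(dp[i+1][j], dp[i][j−1]):
dp[1][12] = 7. A witness is cmycymc at positions 1,4,6,8,9,10,11.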